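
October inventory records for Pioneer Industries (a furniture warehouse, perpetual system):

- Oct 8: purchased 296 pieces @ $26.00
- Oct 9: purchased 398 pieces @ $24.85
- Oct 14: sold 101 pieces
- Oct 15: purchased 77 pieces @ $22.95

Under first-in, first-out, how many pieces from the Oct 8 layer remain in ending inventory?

195

Oct 14, 101 sold [FIFO — oldest first]: 101 @ $26.00 = $2,626.00
Ending inventory: 195 @ $26.00 + 398 @ $24.85 + 77 @ $22.95 = $16,727.45
Check: goods available $19,353.45 = COGS $2,626.00 + ending $16,727.45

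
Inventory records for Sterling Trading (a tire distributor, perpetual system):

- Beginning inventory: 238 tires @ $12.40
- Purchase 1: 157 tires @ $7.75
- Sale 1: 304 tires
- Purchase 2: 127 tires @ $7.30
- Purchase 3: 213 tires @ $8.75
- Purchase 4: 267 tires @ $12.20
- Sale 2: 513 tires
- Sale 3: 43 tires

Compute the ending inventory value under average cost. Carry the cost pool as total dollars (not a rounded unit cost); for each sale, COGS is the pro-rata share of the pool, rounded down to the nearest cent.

After Beginning: 238 on hand, pool $2,951.20 (≈ $12.4000 each)
After Purchase 1: 395 on hand, pool $4,167.95 (≈ $10.5518 each)
Sale 1, sell 304: 304/395 × $4,167.95 → $3,207.73
After Purchase 2: 218 on hand, pool $1,887.32 (≈ $8.6574 each)
After Purchase 3: 431 on hand, pool $3,751.07 (≈ $8.7032 each)
After Purchase 4: 698 on hand, pool $7,008.47 (≈ $10.0408 each)
Sale 2, sell 513: 513/698 × $7,008.47 → $5,150.92
Sale 3, sell 43: 43/185 × $1,857.55 → $431.75
Total COGS = $3,207.73 + $5,150.92 + $431.75 = $8,790.40
Ending inventory (cost pool remaining) = $1,425.80
Check: goods available $10,216.20 = COGS $8,790.40 + ending $1,425.80

Ending inventory = $1,425.80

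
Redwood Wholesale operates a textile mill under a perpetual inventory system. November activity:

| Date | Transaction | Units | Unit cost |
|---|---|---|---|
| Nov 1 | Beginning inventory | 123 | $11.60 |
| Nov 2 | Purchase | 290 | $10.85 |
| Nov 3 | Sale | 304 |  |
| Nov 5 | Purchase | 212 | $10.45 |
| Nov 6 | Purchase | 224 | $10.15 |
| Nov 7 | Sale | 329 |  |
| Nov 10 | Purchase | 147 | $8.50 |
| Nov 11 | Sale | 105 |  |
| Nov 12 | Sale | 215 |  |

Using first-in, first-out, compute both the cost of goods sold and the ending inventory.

Nov 3, 304 sold [FIFO — oldest first]: 123 @ $11.60 + 181 @ $10.85 = $3,390.65
Nov 7, 329 sold [FIFO — oldest first]: 109 @ $10.85 + 212 @ $10.45 + 8 @ $10.15 = $3,479.25
Nov 11, 105 sold [FIFO — oldest first]: 105 @ $10.15 = $1,065.75
Nov 12, 215 sold [FIFO — oldest first]: 111 @ $10.15 + 104 @ $8.50 = $2,010.65
Total COGS = $3,390.65 + $3,479.25 + $1,065.75 + $2,010.65 = $9,946.30
Ending inventory: 43 @ $8.50 = $365.50

COGS = $9,946.30; ending inventory = $365.50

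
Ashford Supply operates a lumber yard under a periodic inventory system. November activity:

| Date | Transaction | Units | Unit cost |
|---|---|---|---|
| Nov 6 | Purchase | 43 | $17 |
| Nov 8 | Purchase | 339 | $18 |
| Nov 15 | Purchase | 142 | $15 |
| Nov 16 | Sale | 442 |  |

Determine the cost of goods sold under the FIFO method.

Nov 16, 442 sold [FIFO — oldest first]: 43 @ $17 + 339 @ $18 + 60 @ $15 = $7,733
Ending inventory: 82 @ $15 = $1,230

COGS = $7,733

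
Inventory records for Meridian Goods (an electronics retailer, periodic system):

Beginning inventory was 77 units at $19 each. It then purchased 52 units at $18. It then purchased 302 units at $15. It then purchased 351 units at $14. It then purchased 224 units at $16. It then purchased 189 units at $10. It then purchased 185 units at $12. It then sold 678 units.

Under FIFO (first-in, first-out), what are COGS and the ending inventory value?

COGS = $10,387; ending inventory = $9,150

Sale 1 (678) [FIFO — oldest first]: 77 @ $19 + 52 @ $18 + 302 @ $15 + 247 @ $14 = $10,387
Ending inventory: 104 @ $14 + 224 @ $16 + 189 @ $10 + 185 @ $12 = $9,150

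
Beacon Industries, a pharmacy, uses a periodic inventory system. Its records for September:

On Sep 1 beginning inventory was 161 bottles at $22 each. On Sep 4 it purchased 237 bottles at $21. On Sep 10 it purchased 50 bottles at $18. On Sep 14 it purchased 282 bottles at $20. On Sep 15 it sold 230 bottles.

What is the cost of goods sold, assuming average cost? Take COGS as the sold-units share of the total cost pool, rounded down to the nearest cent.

Sep 15, sell 230: 230/730 × $15,059.00 → $4,744.61
Ending inventory (cost pool remaining) = $10,314.39
Check: goods available $15,059.00 = COGS $4,744.61 + ending $10,314.39

COGS = $4,744.61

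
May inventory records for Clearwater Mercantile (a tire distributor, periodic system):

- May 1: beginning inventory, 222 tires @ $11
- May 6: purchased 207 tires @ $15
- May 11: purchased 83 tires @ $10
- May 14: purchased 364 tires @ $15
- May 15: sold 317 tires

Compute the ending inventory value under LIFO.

Ending inventory = $7,082

May 15, 317 sold [LIFO — newest first]: 317 @ $15 = $4,755
Ending inventory: 222 @ $11 + 207 @ $15 + 83 @ $10 + 47 @ $15 = $7,082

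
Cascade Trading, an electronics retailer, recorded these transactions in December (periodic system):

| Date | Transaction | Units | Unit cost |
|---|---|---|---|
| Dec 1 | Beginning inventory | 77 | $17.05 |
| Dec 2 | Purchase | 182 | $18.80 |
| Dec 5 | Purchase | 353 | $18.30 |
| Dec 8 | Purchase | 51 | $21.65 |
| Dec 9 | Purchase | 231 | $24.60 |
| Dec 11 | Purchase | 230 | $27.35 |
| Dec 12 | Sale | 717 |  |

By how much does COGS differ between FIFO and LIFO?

FIFO COGS: 77 @ $17.05 + 182 @ $18.80 + 353 @ $18.30 + 51 @ $21.65 + 54 @ $24.60 = $13,626.90
LIFO COGS: 230 @ $27.35 + 231 @ $24.60 + 51 @ $21.65 + 205 @ $18.30 = $16,828.75
Difference = |$13,626.90 − $16,828.75| = $3,201.85

$3,201.85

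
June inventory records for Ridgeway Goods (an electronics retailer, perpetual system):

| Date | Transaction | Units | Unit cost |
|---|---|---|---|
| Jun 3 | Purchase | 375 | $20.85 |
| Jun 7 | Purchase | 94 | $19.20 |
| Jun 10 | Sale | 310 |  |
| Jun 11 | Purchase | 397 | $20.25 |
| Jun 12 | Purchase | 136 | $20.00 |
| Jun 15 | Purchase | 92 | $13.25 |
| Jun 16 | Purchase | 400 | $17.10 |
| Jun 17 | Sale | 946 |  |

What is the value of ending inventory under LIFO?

Jun 10, 310 sold [LIFO — newest first]: 94 @ $19.20 + 216 @ $20.85 = $6,308.40
Jun 17, 946 sold [LIFO — newest first]: 400 @ $17.10 + 92 @ $13.25 + 136 @ $20.00 + 318 @ $20.25 = $17,218.50
Total COGS = $6,308.40 + $17,218.50 = $23,526.90
Ending inventory: 159 @ $20.85 + 79 @ $20.25 = $4,914.90
Check: goods available $28,441.80 = COGS $23,526.90 + ending $4,914.90

Ending inventory = $4,914.90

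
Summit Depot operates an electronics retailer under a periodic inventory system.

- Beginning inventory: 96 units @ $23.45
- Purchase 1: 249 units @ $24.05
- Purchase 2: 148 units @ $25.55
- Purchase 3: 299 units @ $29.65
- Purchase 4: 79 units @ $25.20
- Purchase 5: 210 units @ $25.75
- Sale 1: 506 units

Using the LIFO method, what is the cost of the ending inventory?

Ending inventory = $14,452.35

Sale 1 (506) [LIFO — newest first]: 210 @ $25.75 + 79 @ $25.20 + 217 @ $29.65 = $13,832.35
Ending inventory: 96 @ $23.45 + 249 @ $24.05 + 148 @ $25.55 + 82 @ $29.65 = $14,452.35
Check: goods available $28,284.70 = COGS $13,832.35 + ending $14,452.35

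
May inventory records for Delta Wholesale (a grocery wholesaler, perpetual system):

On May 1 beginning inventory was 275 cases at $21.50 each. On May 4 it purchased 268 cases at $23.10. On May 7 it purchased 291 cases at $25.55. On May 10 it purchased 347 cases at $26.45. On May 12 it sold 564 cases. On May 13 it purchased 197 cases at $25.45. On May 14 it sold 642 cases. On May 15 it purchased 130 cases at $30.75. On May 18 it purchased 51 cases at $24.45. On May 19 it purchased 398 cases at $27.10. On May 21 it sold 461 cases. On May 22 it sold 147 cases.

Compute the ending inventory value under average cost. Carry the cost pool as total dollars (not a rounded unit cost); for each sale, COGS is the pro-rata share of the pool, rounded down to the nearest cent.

Ending inventory = $3,857.72

After May 1: 275 on hand, pool $5,912.50 (≈ $21.5000 each)
After May 4: 543 on hand, pool $12,103.30 (≈ $22.2897 each)
After May 7: 834 on hand, pool $19,538.35 (≈ $23.4273 each)
After May 10: 1181 on hand, pool $28,716.50 (≈ $24.3154 each)
May 12, sell 564: 564/1181 × $28,716.50 → $13,713.89
After May 13: 814 on hand, pool $20,016.26 (≈ $24.5900 each)
May 14, sell 642: 642/814 × $20,016.26 → $15,786.78
After May 15: 302 on hand, pool $8,226.98 (≈ $27.2417 each)
After May 18: 353 on hand, pool $9,473.93 (≈ $26.8383 each)
After May 19: 751 on hand, pool $20,259.73 (≈ $26.9770 each)
May 21, sell 461: 461/751 × $20,259.73 → $12,436.39
May 22, sell 147: 147/290 × $7,823.34 → $3,965.62
Total COGS = $13,713.89 + $15,786.78 + $12,436.39 + $3,965.62 = $45,902.68
Ending inventory (cost pool remaining) = $3,857.72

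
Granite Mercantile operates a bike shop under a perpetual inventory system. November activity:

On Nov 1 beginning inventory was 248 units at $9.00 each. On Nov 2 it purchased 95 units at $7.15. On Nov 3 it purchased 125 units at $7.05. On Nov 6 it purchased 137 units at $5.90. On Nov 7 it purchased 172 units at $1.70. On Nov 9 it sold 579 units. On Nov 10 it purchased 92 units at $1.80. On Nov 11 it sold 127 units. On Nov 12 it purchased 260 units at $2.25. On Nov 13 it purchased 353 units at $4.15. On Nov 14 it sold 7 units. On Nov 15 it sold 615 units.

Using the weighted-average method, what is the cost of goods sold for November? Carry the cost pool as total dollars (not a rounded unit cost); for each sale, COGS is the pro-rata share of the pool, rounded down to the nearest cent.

After Nov 1: 248 on hand, pool $2,232.00 (≈ $9.0000 each)
After Nov 2: 343 on hand, pool $2,911.25 (≈ $8.4876 each)
After Nov 3: 468 on hand, pool $3,792.50 (≈ $8.1036 each)
After Nov 6: 605 on hand, pool $4,600.80 (≈ $7.6046 each)
After Nov 7: 777 on hand, pool $4,893.20 (≈ $6.2976 each)
Nov 9, sell 579: 579/777 × $4,893.20 → $3,646.28
After Nov 10: 290 on hand, pool $1,412.52 (≈ $4.8708 each)
Nov 11, sell 127: 127/290 × $1,412.52 → $618.58
After Nov 12: 423 on hand, pool $1,378.94 (≈ $3.2599 each)
After Nov 13: 776 on hand, pool $2,843.89 (≈ $3.6648 each)
Nov 14, sell 7: 7/776 × $2,843.89 → $25.65
Nov 15, sell 615: 615/769 × $2,818.24 → $2,253.85
Total COGS = $3,646.28 + $618.58 + $25.65 + $2,253.85 = $6,544.36
Ending inventory (cost pool remaining) = $564.39

COGS = $6,544.36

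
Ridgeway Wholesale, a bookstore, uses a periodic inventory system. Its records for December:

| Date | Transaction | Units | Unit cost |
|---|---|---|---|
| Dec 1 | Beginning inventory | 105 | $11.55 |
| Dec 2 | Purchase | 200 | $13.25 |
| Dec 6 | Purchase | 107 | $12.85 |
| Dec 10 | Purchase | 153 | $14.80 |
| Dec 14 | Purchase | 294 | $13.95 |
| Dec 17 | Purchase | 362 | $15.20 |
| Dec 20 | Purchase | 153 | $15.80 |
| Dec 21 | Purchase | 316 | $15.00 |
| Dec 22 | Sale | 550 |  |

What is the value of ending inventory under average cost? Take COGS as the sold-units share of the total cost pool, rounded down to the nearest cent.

Dec 22, sell 550: 550/1690 × $24,263.20 → $7,896.30
Ending inventory (cost pool remaining) = $16,366.90

Ending inventory = $16,366.90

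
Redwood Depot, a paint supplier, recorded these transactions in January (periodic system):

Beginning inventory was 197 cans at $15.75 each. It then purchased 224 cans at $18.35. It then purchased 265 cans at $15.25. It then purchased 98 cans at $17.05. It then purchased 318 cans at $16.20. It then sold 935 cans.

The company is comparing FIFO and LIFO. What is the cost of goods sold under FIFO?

COGS = $15,371.50

FIFO COGS: 197 @ $15.75 + 224 @ $18.35 + 265 @ $15.25 + 98 @ $17.05 + 151 @ $16.20 = $15,371.50
LIFO COGS: 318 @ $16.20 + 98 @ $17.05 + 265 @ $15.25 + 224 @ $18.35 + 30 @ $15.75 = $15,446.65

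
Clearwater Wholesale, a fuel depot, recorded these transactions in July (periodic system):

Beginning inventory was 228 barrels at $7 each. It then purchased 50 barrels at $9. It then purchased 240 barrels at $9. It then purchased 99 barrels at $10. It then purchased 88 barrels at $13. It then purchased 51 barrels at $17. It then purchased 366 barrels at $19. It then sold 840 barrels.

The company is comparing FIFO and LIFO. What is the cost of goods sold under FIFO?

COGS = $8,803

FIFO COGS: 228 @ $7 + 50 @ $9 + 240 @ $9 + 99 @ $10 + 88 @ $13 + 51 @ $17 + 84 @ $19 = $8,803
LIFO COGS: 366 @ $19 + 51 @ $17 + 88 @ $13 + 99 @ $10 + 236 @ $9 = $12,079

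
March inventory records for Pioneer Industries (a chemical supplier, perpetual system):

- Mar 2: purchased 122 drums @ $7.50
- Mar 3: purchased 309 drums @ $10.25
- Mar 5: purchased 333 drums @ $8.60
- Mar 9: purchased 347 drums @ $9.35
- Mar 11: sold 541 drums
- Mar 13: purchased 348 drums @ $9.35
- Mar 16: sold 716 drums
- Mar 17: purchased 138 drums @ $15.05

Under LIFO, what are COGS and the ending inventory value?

Mar 11, 541 sold [LIFO — newest first]: 347 @ $9.35 + 194 @ $8.60 = $4,912.85
Mar 16, 716 sold [LIFO — newest first]: 348 @ $9.35 + 139 @ $8.60 + 229 @ $10.25 = $6,796.45
Total COGS = $4,912.85 + $6,796.45 = $11,709.30
Ending inventory: 122 @ $7.50 + 80 @ $10.25 + 138 @ $15.05 = $3,811.90

COGS = $11,709.30; ending inventory = $3,811.90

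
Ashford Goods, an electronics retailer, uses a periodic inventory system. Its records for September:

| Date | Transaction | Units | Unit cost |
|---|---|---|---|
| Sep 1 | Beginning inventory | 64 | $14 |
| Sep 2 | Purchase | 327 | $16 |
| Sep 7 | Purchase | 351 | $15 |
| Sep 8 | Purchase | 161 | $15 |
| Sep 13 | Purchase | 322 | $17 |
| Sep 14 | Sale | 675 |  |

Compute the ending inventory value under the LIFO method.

Sep 14, 675 sold [LIFO — newest first]: 322 @ $17 + 161 @ $15 + 192 @ $15 = $10,769
Ending inventory: 64 @ $14 + 327 @ $16 + 159 @ $15 = $8,513

Ending inventory = $8,513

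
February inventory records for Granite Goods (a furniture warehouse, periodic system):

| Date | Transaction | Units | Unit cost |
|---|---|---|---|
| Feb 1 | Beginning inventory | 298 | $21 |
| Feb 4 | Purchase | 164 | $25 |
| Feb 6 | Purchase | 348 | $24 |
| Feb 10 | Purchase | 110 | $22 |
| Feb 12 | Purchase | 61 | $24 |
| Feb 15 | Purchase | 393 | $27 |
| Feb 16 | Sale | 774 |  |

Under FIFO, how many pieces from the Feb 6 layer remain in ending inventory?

36

Feb 16, 774 sold [FIFO — oldest first]: 298 @ $21 + 164 @ $25 + 312 @ $24 = $17,846
Ending inventory: 36 @ $24 + 110 @ $22 + 61 @ $24 + 393 @ $27 = $15,359
Check: goods available $33,205 = COGS $17,846 + ending $15,359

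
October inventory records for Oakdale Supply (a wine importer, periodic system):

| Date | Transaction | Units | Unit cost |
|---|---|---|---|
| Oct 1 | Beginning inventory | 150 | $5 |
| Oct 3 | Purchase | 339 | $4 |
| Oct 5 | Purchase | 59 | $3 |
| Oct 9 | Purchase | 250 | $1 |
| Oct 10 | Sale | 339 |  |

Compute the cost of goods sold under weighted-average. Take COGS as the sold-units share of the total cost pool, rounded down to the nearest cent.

Oct 10, sell 339: 339/798 × $2,533.00 → $1,076.04
Ending inventory (cost pool remaining) = $1,456.96
Check: goods available $2,533.00 = COGS $1,076.04 + ending $1,456.96

COGS = $1,076.04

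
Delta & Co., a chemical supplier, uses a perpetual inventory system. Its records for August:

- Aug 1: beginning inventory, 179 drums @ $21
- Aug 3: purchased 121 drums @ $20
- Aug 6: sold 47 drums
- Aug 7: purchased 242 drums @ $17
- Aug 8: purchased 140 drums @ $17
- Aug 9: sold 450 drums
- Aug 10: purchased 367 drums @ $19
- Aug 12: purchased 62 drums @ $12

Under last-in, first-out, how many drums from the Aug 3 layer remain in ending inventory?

Aug 6, 47 sold [LIFO — newest first]: 47 @ $20 = $940
Aug 9, 450 sold [LIFO — newest first]: 140 @ $17 + 242 @ $17 + 68 @ $20 = $7,854
Total COGS = $940 + $7,854 = $8,794
Ending inventory: 179 @ $21 + 6 @ $20 + 367 @ $19 + 62 @ $12 = $11,596
Check: goods available $20,390 = COGS $8,794 + ending $11,596

6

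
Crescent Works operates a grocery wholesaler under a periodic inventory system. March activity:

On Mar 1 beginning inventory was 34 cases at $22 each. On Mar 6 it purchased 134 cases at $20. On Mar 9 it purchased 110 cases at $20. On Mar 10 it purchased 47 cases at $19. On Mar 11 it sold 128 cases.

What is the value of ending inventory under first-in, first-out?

Ending inventory = $3,893

Mar 11, 128 sold [FIFO — oldest first]: 34 @ $22 + 94 @ $20 = $2,628
Ending inventory: 40 @ $20 + 110 @ $20 + 47 @ $19 = $3,893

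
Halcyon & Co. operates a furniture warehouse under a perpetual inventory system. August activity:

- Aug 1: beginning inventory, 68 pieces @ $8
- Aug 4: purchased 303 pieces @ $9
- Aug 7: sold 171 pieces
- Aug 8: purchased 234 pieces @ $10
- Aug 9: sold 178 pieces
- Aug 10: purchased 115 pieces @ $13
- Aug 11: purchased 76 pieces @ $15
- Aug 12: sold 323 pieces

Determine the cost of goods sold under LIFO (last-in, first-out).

Aug 7, 171 sold [LIFO — newest first]: 171 @ $9 = $1,539
Aug 9, 178 sold [LIFO — newest first]: 178 @ $10 = $1,780
Aug 12, 323 sold [LIFO — newest first]: 76 @ $15 + 115 @ $13 + 56 @ $10 + 76 @ $9 = $3,879
Total COGS = $1,539 + $1,780 + $3,879 = $7,198
Ending inventory: 68 @ $8 + 56 @ $9 = $1,048

COGS = $7,198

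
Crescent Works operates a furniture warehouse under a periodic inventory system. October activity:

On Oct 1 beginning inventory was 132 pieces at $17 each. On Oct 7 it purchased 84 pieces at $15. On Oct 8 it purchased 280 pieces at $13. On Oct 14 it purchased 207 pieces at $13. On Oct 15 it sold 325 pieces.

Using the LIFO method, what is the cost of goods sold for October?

COGS = $4,225

Oct 15, 325 sold [LIFO — newest first]: 207 @ $13 + 118 @ $13 = $4,225
Ending inventory: 132 @ $17 + 84 @ $15 + 162 @ $13 = $5,610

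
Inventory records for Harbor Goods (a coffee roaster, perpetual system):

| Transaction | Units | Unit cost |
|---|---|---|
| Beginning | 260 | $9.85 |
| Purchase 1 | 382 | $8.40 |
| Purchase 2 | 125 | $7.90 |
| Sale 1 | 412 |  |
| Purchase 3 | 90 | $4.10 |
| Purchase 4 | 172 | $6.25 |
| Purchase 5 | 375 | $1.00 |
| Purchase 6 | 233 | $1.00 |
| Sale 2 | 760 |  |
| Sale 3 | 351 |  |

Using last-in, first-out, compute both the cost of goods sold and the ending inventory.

COGS = $7,686.40; ending inventory = $1,122.90

Sale 1 (412) [LIFO — newest first]: 125 @ $7.90 + 287 @ $8.40 = $3,398.30
Sale 2 (760) [LIFO — newest first]: 233 @ $1.00 + 375 @ $1.00 + 152 @ $6.25 = $1,558.00
Sale 3 (351) [LIFO — newest first]: 20 @ $6.25 + 90 @ $4.10 + 95 @ $8.40 + 146 @ $9.85 = $2,730.10
Total COGS = $3,398.30 + $1,558.00 + $2,730.10 = $7,686.40
Ending inventory: 114 @ $9.85 = $1,122.90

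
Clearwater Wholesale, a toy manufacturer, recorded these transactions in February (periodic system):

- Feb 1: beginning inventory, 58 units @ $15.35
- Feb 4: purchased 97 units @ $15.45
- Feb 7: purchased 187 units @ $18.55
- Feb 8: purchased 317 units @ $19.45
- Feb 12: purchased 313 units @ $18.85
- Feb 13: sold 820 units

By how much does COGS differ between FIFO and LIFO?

FIFO COGS: 58 @ $15.35 + 97 @ $15.45 + 187 @ $18.55 + 317 @ $19.45 + 161 @ $18.85 = $15,058.30
LIFO COGS: 313 @ $18.85 + 317 @ $19.45 + 187 @ $18.55 + 3 @ $15.45 = $15,580.90
Difference = |$15,058.30 − $15,580.90| = $522.60

$522.60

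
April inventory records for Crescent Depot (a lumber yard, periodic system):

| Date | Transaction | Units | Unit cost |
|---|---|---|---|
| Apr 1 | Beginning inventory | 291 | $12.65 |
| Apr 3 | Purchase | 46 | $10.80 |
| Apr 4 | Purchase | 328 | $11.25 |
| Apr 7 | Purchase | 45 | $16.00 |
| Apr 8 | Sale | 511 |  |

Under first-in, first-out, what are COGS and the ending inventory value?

COGS = $6,135.45; ending inventory = $2,452.50

Apr 8, 511 sold [FIFO — oldest first]: 291 @ $12.65 + 46 @ $10.80 + 174 @ $11.25 = $6,135.45
Ending inventory: 154 @ $11.25 + 45 @ $16.00 = $2,452.50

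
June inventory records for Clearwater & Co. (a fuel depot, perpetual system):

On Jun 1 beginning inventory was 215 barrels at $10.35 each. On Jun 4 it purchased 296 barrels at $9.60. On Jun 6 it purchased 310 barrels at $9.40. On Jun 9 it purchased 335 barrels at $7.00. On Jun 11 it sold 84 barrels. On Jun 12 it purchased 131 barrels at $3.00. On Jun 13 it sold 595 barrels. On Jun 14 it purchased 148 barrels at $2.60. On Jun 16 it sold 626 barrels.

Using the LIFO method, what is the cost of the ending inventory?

Ending inventory = $1,345.50

Jun 11, 84 sold [LIFO — newest first]: 84 @ $7.00 = $588.00
Jun 13, 595 sold [LIFO — newest first]: 131 @ $3.00 + 251 @ $7.00 + 213 @ $9.40 = $4,152.20
Jun 16, 626 sold [LIFO — newest first]: 148 @ $2.60 + 97 @ $9.40 + 296 @ $9.60 + 85 @ $10.35 = $5,017.95
Total COGS = $588.00 + $4,152.20 + $5,017.95 = $9,758.15
Ending inventory: 130 @ $10.35 = $1,345.50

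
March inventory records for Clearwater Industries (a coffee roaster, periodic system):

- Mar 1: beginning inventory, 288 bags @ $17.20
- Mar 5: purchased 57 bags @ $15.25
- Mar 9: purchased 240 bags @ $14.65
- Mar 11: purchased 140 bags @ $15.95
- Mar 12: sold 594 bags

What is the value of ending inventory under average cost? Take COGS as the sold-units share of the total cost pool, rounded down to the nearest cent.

Mar 12, sell 594: 594/725 × $11,571.85 → $9,480.93
Ending inventory (cost pool remaining) = $2,090.92
Check: goods available $11,571.85 = COGS $9,480.93 + ending $2,090.92

Ending inventory = $2,090.92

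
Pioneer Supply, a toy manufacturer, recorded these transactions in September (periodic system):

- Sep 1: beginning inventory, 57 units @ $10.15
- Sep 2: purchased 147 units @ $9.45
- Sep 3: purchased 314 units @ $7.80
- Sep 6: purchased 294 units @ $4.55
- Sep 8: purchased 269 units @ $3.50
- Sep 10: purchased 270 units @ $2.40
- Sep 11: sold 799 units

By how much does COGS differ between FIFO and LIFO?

FIFO COGS: 57 @ $10.15 + 147 @ $9.45 + 314 @ $7.80 + 281 @ $4.55 = $5,695.45
LIFO COGS: 270 @ $2.40 + 269 @ $3.50 + 260 @ $4.55 = $2,772.50
Difference = |$5,695.45 − $2,772.50| = $2,922.95

$2,922.95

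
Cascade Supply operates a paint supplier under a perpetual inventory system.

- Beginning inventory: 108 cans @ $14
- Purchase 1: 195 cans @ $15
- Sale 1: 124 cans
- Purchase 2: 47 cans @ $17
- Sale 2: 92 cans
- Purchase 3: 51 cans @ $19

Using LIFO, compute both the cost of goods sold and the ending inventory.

Sale 1 (124) [LIFO — newest first]: 124 @ $15 = $1,860
Sale 2 (92) [LIFO — newest first]: 47 @ $17 + 45 @ $15 = $1,474
Total COGS = $1,860 + $1,474 = $3,334
Ending inventory: 108 @ $14 + 26 @ $15 + 51 @ $19 = $2,871

COGS = $3,334; ending inventory = $2,871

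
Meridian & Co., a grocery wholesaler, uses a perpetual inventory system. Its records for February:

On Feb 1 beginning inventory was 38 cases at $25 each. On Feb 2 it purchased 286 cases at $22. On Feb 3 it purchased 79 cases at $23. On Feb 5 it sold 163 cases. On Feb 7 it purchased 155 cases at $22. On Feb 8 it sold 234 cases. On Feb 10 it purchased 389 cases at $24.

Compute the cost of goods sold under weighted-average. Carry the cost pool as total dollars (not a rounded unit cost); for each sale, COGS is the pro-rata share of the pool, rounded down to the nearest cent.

After Feb 1: 38 on hand, pool $950.00 (≈ $25.0000 each)
After Feb 2: 324 on hand, pool $7,242.00 (≈ $22.3519 each)
After Feb 3: 403 on hand, pool $9,059.00 (≈ $22.4789 each)
Feb 5, sell 163: 163/403 × $9,059.00 → $3,664.06
After Feb 7: 395 on hand, pool $8,804.94 (≈ $22.2910 each)
Feb 8, sell 234: 234/395 × $8,804.94 → $5,216.09
After Feb 10: 550 on hand, pool $12,924.85 (≈ $23.4997 each)
Total COGS = $3,664.06 + $5,216.09 = $8,880.15
Ending inventory (cost pool remaining) = $12,924.85
Check: goods available $21,805.00 = COGS $8,880.15 + ending $12,924.85

COGS = $8,880.15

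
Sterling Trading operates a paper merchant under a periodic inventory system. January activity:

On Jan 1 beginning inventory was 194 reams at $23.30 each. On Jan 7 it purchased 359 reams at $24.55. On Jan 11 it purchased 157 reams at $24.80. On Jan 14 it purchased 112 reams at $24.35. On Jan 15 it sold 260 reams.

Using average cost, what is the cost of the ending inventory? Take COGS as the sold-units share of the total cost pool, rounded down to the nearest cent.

Jan 15, sell 260: 260/822 × $19,954.45 → $6,311.62
Ending inventory (cost pool remaining) = $13,642.83

Ending inventory = $13,642.83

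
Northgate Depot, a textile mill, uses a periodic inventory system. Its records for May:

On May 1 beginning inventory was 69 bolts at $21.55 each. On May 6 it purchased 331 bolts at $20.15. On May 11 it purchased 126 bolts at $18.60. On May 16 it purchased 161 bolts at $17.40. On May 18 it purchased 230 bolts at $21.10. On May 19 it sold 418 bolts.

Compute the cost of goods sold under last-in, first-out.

May 19, 418 sold [LIFO — newest first]: 230 @ $21.10 + 161 @ $17.40 + 27 @ $18.60 = $8,156.60
Ending inventory: 69 @ $21.55 + 331 @ $20.15 + 99 @ $18.60 = $9,998.00
Check: goods available $18,154.60 = COGS $8,156.60 + ending $9,998.00

COGS = $8,156.60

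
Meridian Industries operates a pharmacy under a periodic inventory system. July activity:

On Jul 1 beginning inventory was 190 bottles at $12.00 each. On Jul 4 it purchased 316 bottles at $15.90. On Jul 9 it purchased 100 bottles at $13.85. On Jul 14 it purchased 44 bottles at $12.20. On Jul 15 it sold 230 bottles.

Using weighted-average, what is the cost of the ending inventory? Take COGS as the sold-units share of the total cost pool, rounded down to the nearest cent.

Ending inventory = $5,961.55

Jul 15, sell 230: 230/650 × $9,226.20 → $3,264.65
Ending inventory (cost pool remaining) = $5,961.55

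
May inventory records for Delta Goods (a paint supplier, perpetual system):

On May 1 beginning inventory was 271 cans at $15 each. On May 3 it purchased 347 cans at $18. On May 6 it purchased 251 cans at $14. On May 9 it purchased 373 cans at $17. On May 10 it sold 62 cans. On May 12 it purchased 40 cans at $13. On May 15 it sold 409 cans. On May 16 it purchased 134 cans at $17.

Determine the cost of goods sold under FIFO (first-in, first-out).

COGS = $7,665

May 10, 62 sold [FIFO — oldest first]: 62 @ $15 = $930
May 15, 409 sold [FIFO — oldest first]: 209 @ $15 + 200 @ $18 = $6,735
Total COGS = $930 + $6,735 = $7,665
Ending inventory: 147 @ $18 + 251 @ $14 + 373 @ $17 + 40 @ $13 + 134 @ $17 = $15,299
Check: goods available $22,964 = COGS $7,665 + ending $15,299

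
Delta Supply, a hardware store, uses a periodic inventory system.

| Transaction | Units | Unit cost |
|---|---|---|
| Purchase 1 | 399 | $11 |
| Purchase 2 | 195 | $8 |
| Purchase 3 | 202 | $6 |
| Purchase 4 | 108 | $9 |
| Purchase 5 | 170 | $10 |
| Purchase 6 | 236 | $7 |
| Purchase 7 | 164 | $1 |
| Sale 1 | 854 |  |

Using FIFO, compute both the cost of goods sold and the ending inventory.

Sale 1 (854) [FIFO — oldest first]: 399 @ $11 + 195 @ $8 + 202 @ $6 + 58 @ $9 = $7,683
Ending inventory: 50 @ $9 + 170 @ $10 + 236 @ $7 + 164 @ $1 = $3,966

COGS = $7,683; ending inventory = $3,966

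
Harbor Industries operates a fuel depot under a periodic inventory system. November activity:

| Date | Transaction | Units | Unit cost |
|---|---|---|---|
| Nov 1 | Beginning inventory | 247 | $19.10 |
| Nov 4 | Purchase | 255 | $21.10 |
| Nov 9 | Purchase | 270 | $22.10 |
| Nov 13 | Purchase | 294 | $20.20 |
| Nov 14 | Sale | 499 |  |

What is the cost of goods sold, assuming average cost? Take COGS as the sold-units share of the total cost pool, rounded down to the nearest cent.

COGS = $10,300.18

Nov 14, sell 499: 499/1066 × $22,004.00 → $10,300.18
Ending inventory (cost pool remaining) = $11,703.82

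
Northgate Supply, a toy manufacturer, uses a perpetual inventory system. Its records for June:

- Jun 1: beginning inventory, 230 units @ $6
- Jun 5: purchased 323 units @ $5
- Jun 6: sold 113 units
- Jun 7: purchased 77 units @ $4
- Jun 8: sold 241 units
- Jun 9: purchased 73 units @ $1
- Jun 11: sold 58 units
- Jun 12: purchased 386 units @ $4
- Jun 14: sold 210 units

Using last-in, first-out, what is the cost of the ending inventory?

Ending inventory = $2,329

Jun 6, 113 sold [LIFO — newest first]: 113 @ $5 = $565
Jun 8, 241 sold [LIFO — newest first]: 77 @ $4 + 164 @ $5 = $1,128
Jun 11, 58 sold [LIFO — newest first]: 58 @ $1 = $58
Jun 14, 210 sold [LIFO — newest first]: 210 @ $4 = $840
Total COGS = $565 + $1,128 + $58 + $840 = $2,591
Ending inventory: 230 @ $6 + 46 @ $5 + 15 @ $1 + 176 @ $4 = $2,329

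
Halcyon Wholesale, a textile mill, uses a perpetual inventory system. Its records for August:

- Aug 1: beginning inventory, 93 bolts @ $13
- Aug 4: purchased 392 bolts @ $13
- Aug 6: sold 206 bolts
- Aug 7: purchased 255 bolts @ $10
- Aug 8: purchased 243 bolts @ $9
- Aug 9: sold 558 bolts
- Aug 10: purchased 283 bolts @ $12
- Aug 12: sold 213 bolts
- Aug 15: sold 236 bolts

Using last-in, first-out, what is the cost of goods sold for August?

Aug 6, 206 sold [LIFO — newest first]: 206 @ $13 = $2,678
Aug 9, 558 sold [LIFO — newest first]: 243 @ $9 + 255 @ $10 + 60 @ $13 = $5,517
Aug 12, 213 sold [LIFO — newest first]: 213 @ $12 = $2,556
Aug 15, 236 sold [LIFO — newest first]: 70 @ $12 + 126 @ $13 + 40 @ $13 = $2,998
Total COGS = $2,678 + $5,517 + $2,556 + $2,998 = $13,749
Ending inventory: 53 @ $13 = $689
Check: goods available $14,438 = COGS $13,749 + ending $689

COGS = $13,749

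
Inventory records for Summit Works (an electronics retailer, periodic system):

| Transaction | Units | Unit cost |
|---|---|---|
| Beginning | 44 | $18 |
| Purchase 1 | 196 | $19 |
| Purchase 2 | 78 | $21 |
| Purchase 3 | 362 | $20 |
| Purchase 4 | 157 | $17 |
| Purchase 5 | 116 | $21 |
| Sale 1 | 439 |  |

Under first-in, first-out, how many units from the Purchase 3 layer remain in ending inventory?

241

Sale 1 (439) [FIFO — oldest first]: 44 @ $18 + 196 @ $19 + 78 @ $21 + 121 @ $20 = $8,574
Ending inventory: 241 @ $20 + 157 @ $17 + 116 @ $21 = $9,925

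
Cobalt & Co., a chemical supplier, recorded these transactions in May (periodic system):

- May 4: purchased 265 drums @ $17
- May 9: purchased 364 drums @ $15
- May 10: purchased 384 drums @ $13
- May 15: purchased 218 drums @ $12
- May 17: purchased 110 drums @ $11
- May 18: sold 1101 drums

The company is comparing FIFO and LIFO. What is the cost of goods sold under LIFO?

COGS = $14,703

FIFO COGS: 265 @ $17 + 364 @ $15 + 384 @ $13 + 88 @ $12 = $16,013
LIFO COGS: 110 @ $11 + 218 @ $12 + 384 @ $13 + 364 @ $15 + 25 @ $17 = $14,703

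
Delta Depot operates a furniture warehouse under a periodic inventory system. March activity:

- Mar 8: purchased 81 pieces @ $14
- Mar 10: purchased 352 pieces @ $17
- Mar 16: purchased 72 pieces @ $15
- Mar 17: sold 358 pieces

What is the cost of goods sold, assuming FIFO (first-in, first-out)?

Mar 17, 358 sold [FIFO — oldest first]: 81 @ $14 + 277 @ $17 = $5,843
Ending inventory: 75 @ $17 + 72 @ $15 = $2,355

COGS = $5,843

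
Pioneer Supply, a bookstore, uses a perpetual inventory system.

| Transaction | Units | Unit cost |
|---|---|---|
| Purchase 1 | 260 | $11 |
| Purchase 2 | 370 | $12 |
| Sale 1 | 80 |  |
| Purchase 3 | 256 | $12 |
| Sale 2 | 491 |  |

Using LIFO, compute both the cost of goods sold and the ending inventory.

Sale 1 (80) [LIFO — newest first]: 80 @ $12 = $960
Sale 2 (491) [LIFO — newest first]: 256 @ $12 + 235 @ $12 = $5,892
Total COGS = $960 + $5,892 = $6,852
Ending inventory: 260 @ $11 + 55 @ $12 = $3,520
Check: goods available $10,372 = COGS $6,852 + ending $3,520

COGS = $6,852; ending inventory = $3,520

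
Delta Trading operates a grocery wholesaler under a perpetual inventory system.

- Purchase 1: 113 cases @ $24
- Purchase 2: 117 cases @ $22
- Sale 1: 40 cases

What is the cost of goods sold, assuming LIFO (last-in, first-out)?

COGS = $880

Sale 1 (40) [LIFO — newest first]: 40 @ $22 = $880
Ending inventory: 113 @ $24 + 77 @ $22 = $4,406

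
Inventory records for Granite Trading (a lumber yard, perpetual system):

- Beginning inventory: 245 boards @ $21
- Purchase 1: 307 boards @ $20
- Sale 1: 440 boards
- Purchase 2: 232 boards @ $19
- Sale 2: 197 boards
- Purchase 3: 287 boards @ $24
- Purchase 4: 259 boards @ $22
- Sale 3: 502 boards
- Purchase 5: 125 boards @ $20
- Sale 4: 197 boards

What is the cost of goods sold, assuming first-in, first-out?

Sale 1 (440) [FIFO — oldest first]: 245 @ $21 + 195 @ $20 = $9,045
Sale 2 (197) [FIFO — oldest first]: 112 @ $20 + 85 @ $19 = $3,855
Sale 3 (502) [FIFO — oldest first]: 147 @ $19 + 287 @ $24 + 68 @ $22 = $11,177
Sale 4 (197) [FIFO — oldest first]: 191 @ $22 + 6 @ $20 = $4,322
Total COGS = $9,045 + $3,855 + $11,177 + $4,322 = $28,399
Ending inventory: 119 @ $20 = $2,380

COGS = $28,399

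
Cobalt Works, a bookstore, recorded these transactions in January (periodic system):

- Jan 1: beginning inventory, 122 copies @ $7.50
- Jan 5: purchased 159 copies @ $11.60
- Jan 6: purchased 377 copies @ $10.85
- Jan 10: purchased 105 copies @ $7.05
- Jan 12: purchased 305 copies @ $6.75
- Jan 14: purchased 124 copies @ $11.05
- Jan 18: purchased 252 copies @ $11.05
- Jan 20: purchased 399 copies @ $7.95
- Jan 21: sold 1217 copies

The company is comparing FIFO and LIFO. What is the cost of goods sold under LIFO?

COGS = $10,473.05

FIFO COGS: 122 @ $7.50 + 159 @ $11.60 + 377 @ $10.85 + 105 @ $7.05 + 305 @ $6.75 + 124 @ $11.05 + 25 @ $11.05 = $11,295.30
LIFO COGS: 399 @ $7.95 + 252 @ $11.05 + 124 @ $11.05 + 305 @ $6.75 + 105 @ $7.05 + 32 @ $10.85 = $10,473.05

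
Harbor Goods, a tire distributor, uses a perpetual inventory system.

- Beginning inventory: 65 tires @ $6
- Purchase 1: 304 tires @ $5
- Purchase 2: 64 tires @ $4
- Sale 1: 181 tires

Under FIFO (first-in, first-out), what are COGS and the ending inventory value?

Sale 1 (181) [FIFO — oldest first]: 65 @ $6 + 116 @ $5 = $970
Ending inventory: 188 @ $5 + 64 @ $4 = $1,196
Check: goods available $2,166 = COGS $970 + ending $1,196

COGS = $970; ending inventory = $1,196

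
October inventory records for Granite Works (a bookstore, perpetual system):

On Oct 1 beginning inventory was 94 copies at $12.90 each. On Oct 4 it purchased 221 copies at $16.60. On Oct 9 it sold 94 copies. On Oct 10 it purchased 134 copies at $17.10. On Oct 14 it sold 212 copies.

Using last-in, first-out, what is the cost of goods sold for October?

Oct 9, 94 sold [LIFO — newest first]: 94 @ $16.60 = $1,560.40
Oct 14, 212 sold [LIFO — newest first]: 134 @ $17.10 + 78 @ $16.60 = $3,586.20
Total COGS = $1,560.40 + $3,586.20 = $5,146.60
Ending inventory: 94 @ $12.90 + 49 @ $16.60 = $2,026.00
Check: goods available $7,172.60 = COGS $5,146.60 + ending $2,026.00

COGS = $5,146.60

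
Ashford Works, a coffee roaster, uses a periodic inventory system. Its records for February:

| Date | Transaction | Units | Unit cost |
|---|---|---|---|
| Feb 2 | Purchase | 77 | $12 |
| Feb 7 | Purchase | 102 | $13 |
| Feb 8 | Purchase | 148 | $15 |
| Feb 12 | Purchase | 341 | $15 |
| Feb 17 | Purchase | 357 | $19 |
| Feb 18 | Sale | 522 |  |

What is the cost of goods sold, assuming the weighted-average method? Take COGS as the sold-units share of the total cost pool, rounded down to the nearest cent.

Feb 18, sell 522: 522/1025 × $16,368.00 → $8,335.70
Ending inventory (cost pool remaining) = $8,032.30
Check: goods available $16,368.00 = COGS $8,335.70 + ending $8,032.30

COGS = $8,335.70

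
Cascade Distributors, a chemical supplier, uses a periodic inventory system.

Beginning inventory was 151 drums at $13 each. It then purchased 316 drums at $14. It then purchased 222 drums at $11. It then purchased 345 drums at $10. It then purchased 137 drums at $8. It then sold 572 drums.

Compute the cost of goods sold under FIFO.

COGS = $7,542

Sale 1 (572) [FIFO — oldest first]: 151 @ $13 + 316 @ $14 + 105 @ $11 = $7,542
Ending inventory: 117 @ $11 + 345 @ $10 + 137 @ $8 = $5,833
Check: goods available $13,375 = COGS $7,542 + ending $5,833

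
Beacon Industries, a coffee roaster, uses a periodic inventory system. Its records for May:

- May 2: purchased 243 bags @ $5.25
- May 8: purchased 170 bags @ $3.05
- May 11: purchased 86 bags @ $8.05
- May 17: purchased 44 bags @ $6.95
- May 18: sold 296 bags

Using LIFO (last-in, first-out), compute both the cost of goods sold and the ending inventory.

May 18, 296 sold [LIFO — newest first]: 44 @ $6.95 + 86 @ $8.05 + 166 @ $3.05 = $1,504.40
Ending inventory: 243 @ $5.25 + 4 @ $3.05 = $1,287.95

COGS = $1,504.40; ending inventory = $1,287.95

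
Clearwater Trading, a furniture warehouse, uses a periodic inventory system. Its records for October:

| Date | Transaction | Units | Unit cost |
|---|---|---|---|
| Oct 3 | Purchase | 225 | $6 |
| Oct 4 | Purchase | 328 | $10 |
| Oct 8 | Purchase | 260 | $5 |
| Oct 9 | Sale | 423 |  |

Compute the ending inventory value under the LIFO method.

Ending inventory = $3,000

Oct 9, 423 sold [LIFO — newest first]: 260 @ $5 + 163 @ $10 = $2,930
Ending inventory: 225 @ $6 + 165 @ $10 = $3,000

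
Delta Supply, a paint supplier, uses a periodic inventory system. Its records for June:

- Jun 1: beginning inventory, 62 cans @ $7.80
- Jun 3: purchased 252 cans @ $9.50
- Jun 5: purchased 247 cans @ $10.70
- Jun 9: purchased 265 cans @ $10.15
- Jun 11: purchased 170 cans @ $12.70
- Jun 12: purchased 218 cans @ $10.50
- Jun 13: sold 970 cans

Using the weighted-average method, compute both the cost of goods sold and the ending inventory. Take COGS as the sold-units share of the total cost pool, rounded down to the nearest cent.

Jun 13, sell 970: 970/1214 × $12,658.25 → $10,114.08
Ending inventory (cost pool remaining) = $2,544.17
Check: goods available $12,658.25 = COGS $10,114.08 + ending $2,544.17

COGS = $10,114.08; ending inventory = $2,544.17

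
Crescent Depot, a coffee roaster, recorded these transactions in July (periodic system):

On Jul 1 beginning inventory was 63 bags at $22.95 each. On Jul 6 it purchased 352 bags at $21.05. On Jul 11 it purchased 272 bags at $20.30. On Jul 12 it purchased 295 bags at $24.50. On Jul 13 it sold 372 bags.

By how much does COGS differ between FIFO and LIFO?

FIFO COGS: 63 @ $22.95 + 309 @ $21.05 = $7,950.30
LIFO COGS: 295 @ $24.50 + 77 @ $20.30 = $8,790.60
Difference = |$7,950.30 − $8,790.60| = $840.30

$840.30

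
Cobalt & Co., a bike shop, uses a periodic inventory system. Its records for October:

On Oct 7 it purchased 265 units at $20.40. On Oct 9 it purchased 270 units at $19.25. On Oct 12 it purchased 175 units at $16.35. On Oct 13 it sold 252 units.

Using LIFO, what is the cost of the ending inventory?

Ending inventory = $9,121.25

Oct 13, 252 sold [LIFO — newest first]: 175 @ $16.35 + 77 @ $19.25 = $4,343.50
Ending inventory: 265 @ $20.40 + 193 @ $19.25 = $9,121.25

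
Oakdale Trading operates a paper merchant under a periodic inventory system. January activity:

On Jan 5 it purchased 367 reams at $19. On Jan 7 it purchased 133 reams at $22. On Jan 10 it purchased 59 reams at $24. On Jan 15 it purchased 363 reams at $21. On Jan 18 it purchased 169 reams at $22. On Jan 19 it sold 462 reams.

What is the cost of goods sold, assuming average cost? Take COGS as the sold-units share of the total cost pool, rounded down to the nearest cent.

COGS = $9,594.01

Jan 19, sell 462: 462/1091 × $22,656.00 → $9,594.01
Ending inventory (cost pool remaining) = $13,061.99
Check: goods available $22,656.00 = COGS $9,594.01 + ending $13,061.99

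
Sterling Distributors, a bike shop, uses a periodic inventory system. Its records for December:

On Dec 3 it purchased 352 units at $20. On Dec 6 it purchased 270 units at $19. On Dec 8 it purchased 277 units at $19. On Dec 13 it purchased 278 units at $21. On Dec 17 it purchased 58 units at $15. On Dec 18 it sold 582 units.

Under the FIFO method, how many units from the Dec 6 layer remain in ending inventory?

Dec 18, 582 sold [FIFO — oldest first]: 352 @ $20 + 230 @ $19 = $11,410
Ending inventory: 40 @ $19 + 277 @ $19 + 278 @ $21 + 58 @ $15 = $12,731

40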